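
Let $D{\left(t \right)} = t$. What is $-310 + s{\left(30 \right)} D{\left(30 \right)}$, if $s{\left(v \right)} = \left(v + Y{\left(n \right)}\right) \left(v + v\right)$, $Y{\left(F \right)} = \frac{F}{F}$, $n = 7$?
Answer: $55490$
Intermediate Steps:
$Y{\left(F \right)} = 1$
$s{\left(v \right)} = 2 v \left(1 + v\right)$ ($s{\left(v \right)} = \left(v + 1\right) \left(v + v\right) = \left(1 + v\right) 2 v = 2 v \left(1 + v\right)$)
$-310 + s{\left(30 \right)} D{\left(30 \right)} = -310 + 2 \cdot 30 \left(1 + 30\right) 30 = -310 + 2 \cdot 30 \cdot 31 \cdot 30 = -310 + 1860 \cdot 30 = -310 + 55800 = 55490$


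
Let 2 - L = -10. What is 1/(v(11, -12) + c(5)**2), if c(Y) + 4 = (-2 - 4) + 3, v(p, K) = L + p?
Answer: 1/72 ≈ 0.013889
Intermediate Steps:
L = 12 (L = 2 - 1*(-10) = 2 + 10 = 12)
v(p, K) = 12 + p
c(Y) = -7 (c(Y) = -4 + ((-2 - 4) + 3) = -4 + (-6 + 3) = -4 - 3 = -7)
1/(v(11, -12) + c(5)**2) = 1/((12 + 11) + (-7)**2) = 1/(23 + 49) = 1/72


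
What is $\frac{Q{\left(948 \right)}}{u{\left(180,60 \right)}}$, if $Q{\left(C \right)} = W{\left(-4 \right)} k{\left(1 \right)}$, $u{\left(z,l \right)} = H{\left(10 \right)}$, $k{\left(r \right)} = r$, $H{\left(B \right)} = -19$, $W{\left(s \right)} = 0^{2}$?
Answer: $0$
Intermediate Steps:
$W{\left(s \right)} = 0$
$u{\left(z,l \right)} = -19$
$Q{\left(C \right)} = 0$ ($Q{\left(C \right)} = 0 \cdot 1 = 0$)
$\frac{Q{\left(948 \right)}}{u{\left(180,60 \right)}} = \frac{0}{-19} = 0 \left(- \frac{1}{19}\right) = 0$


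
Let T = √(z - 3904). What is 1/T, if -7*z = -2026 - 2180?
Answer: -I*√161854/23122 ≈ -0.017399*I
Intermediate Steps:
z = 4206/7 (z = -(-2026 - 2180)/7 = -⅐*(-4206) = 4206/7 ≈ 600.86)
T = I*√161854/7 (T = √(4206/7 - 3904) = √(-23122/7) = I*√161854/7 ≈ 57.473*I)
1/T = 1/(I*√161854/7) = -I*√161854/23122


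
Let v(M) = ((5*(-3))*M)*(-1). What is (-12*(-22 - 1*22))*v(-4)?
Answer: -31680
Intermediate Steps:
v(M) = 15*M (v(M) = -15*M*(-1) = 15*M)
(-12*(-22 - 1*22))*v(-4) = (-12*(-22 - 1*22))*(15*(-4)) = -12*(-22 - 22)*(-60) = -12*(-44)*(-60) = 528*(-60) = -31680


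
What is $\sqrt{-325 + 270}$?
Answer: $i \sqrt{55} \approx 7.4162 i$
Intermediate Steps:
$\sqrt{-325 + 270} = \sqrt{-55} = i \sqrt{55}$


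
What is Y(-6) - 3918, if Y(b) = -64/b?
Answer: -11722/3 ≈ -3907.3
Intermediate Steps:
Y(-6) - 3918 = -64/(-6) - 3918 = -64*(-⅙) - 3918 = 32/3 - 3918 = -11722/3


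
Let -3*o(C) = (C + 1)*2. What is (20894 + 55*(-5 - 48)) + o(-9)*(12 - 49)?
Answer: 53345/3 ≈ 17782.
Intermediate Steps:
o(C) = -2/3 - 2*C/3 (o(C) = -(C + 1)*2/3 = -(1 + C)*2/3 = -(2 + 2*C)/3 = -2/3 - 2*C/3)
(20894 + 55*(-5 - 48)) + o(-9)*(12 - 49) = (20894 + 55*(-5 - 48)) + (-2/3 - 2/3*(-9))*(12 - 49) = (20894 + 55*(-53)) + (-2/3 + 6)*(-37) = (20894 - 2915) + (16/3)*(-37) = 17979 - 592/3 = 53345/3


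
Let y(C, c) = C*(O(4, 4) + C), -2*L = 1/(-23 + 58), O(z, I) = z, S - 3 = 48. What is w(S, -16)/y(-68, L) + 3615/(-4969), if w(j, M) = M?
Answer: -988249/1351568 ≈ -0.73119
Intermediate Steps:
S = 51 (S = 3 + 48 = 51)
L = -1/70 (L = -1/(2*(-23 + 58)) = -1/2/35 = -1/2*1/35 = -1/70 ≈ -0.014286)
y(C, c) = C*(4 + C)
w(S, -16)/y(-68, L) + 3615/(-4969) = -16*(-1/(68*(4 - 68))) + 3615/(-4969) = -16/((-68*(-64))) + 3615*(-1/4969) = -16/4352 - 3615/4969 = -16*1/4352 - 3615/4969 = -1/272 - 3615/4969 = -988249/1351568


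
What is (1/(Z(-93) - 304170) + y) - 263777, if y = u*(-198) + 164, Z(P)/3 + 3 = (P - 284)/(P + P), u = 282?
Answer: -6024399564791/18858721 ≈ -3.1945e+5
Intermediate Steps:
Z(P) = -9 + 3*(-284 + P)/(2*P) (Z(P) = -9 + 3*((P - 284)/(P + P)) = -9 + 3*((-284 + P)/((2*P))) = -9 + 3*((-284 + P)*(1/(2*P))) = -9 + 3*((-284 + P)/(2*P)) = -9 + 3*(-284 + P)/(2*P))
y = -55672 (y = 282*(-198) + 164 = -55836 + 164 = -55672)
(1/(Z(-93) - 304170) + y) - 263777 = (1/((-15/2 - 426/(-93)) - 304170) - 55672) - 263777 = (1/((-15/2 - 426*(-1/93)) - 304170) - 55672) - 263777 = (1/((-15/2 + 142/31) - 304170) - 55672) - 263777 = (1/(-181/62 - 304170) - 55672) - 263777 = (1/(-18858721/62) - 55672) - 263777 = (-62/18858721 - 55672) - 263777 = -1049902715574/18858721 - 263777 = -6024399564791/18858721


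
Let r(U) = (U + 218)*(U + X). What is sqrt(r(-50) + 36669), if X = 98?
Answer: sqrt(44733) ≈ 211.50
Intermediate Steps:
r(U) = (98 + U)*(218 + U) (r(U) = (U + 218)*(U + 98) = (218 + U)*(98 + U) = (98 + U)*(218 + U))
sqrt(r(-50) + 36669) = sqrt((21364 + (-50)**2 + 316*(-50)) + 36669) = sqrt((21364 + 2500 - 15800) + 36669) = sqrt(8064 + 36669) = sqrt(44733)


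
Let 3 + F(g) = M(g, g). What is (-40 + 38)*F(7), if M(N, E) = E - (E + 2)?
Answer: 10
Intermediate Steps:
M(N, E) = -2 (M(N, E) = E - (2 + E) = E + (-2 - E) = -2)
F(g) = -5 (F(g) = -3 - 2 = -5)
(-40 + 38)*F(7) = (-40 + 38)*(-5) = -2*(-5) = 10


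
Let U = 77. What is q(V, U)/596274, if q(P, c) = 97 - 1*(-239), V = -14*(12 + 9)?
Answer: 8/14197 ≈ 0.00056350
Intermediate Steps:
V = -294 (V = -14*21 = -294)
q(P, c) = 336 (q(P, c) = 97 + 239 = 336)
q(V, U)/596274 = 336/596274 = 336*(1/596274) = 8/14197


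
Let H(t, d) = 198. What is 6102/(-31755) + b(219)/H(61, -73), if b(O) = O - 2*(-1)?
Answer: 1936553/2095830 ≈ 0.92400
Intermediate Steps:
b(O) = 2 + O (b(O) = O + 2 = 2 + O)
6102/(-31755) + b(219)/H(61, -73) = 6102/(-31755) + (2 + 219)/198 = 6102*(-1/31755) + 221*(1/198) = -2034/10585 + 221/198 = 1936553/2095830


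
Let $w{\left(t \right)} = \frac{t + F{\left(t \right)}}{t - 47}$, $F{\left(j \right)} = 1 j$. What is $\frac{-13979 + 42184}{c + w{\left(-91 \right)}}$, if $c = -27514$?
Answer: $- \frac{389229}{379675} \approx -1.0252$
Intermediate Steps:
$F{\left(j \right)} = j$
$w{\left(t \right)} = \frac{2 t}{-47 + t}$ ($w{\left(t \right)} = \frac{t + t}{t - 47} = \frac{2 t}{-47 + t}$)
$\frac{-13979 + 42184}{c + w{\left(-91 \right)}} = \frac{-13979 + 42184}{-27514 + 2 \left(-91\right) \frac{1}{-47 - 91}} = \frac{28205}{-27514 + 2 \left(-91\right) \frac{1}{-138}} = \frac{28205}{-27514 + 2 \left(-91\right) \left(- \frac{1}{138}\right)} = \frac{28205}{-27514 + \frac{91}{69}} = \frac{28205}{- \frac{1898375}{69}} = 28205 \left(- \frac{69}{1898375}\right) = - \frac{389229}{379675}$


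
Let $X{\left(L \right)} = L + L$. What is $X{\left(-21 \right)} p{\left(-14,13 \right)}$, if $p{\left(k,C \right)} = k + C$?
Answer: $42$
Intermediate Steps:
$X{\left(L \right)} = 2 L$
$p{\left(k,C \right)} = C + k$
$X{\left(-21 \right)} p{\left(-14,13 \right)} = 2 \left(-21\right) \left(13 - 14\right) = \left(-42\right) \left(-1\right) = 42$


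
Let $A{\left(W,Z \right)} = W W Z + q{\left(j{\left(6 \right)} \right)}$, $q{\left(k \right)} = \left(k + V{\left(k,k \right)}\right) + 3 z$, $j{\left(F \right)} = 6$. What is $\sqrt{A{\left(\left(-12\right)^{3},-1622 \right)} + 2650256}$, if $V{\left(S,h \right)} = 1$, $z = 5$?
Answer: $i \sqrt{4840615770} \approx 69575.0 i$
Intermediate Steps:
$q{\left(k \right)} = 16 + k$ ($q{\left(k \right)} = \left(k + 1\right) + 3 \cdot 5 = \left(1 + k\right) + 15 = 16 + k$)
$A{\left(W,Z \right)} = 22 + Z W^{2}$ ($A{\left(W,Z \right)} = W W Z + \left(16 + 6\right) = W^{2} Z + 22 = Z W^{2} + 22 = 22 + Z W^{2}$)
$\sqrt{A{\left(\left(-12\right)^{3},-1622 \right)} + 2650256} = \sqrt{\left(22 - 1622 \left(\left(-12\right)^{3}\right)^{2}\right) + 2650256} = \sqrt{\left(22 - 1622 \left(-1728\right)^{2}\right) + 2650256} = \sqrt{\left(22 - 4843266048\right) + 2650256} = \sqrt{-4843266026 + 2650256} = \sqrt{-4840615770} = i \sqrt{4840615770}$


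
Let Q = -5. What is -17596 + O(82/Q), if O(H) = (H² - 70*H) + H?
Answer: -404886/25 ≈ -16195.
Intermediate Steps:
O(H) = H² - 69*H
-17596 + O(82/Q) = -17596 + (82/(-5))*(-69 + 82/(-5)) = -17596 + (82*(-⅕))*(-69 + 82*(-⅕)) = -17596 - 82*(-69 - 82/5)/5 = -17596 - 82/5*(-427/5) = -17596 + 35014/25 = -404886/25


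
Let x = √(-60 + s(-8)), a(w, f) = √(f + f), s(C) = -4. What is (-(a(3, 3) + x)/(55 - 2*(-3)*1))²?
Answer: (√6 + 8*I)²/3721 ≈ -0.015587 + 0.010533*I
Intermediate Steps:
a(w, f) = √2*√f (a(w, f) = √(2*f) = √2*√f)
x = 8*I (x = √(-60 - 4) = √(-64) = 8*I ≈ 8.0*I)
(-(a(3, 3) + x)/(55 - 2*(-3)*1))² = (-(√2*√3 + 8*I)/(55 - 2*(-3)*1))² = (-(√6 + 8*I)/(55 + 6*1))² = (-(√6 + 8*I)/(55 + 6))² = (-(√6 + 8*I)/61)² = (-(√6/61 + 8*I/61))² = (-8*I/61 - √6/61)²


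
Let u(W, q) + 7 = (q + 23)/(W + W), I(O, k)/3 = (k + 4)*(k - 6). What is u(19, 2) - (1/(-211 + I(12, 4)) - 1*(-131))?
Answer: -1351683/9842 ≈ -137.34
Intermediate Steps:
I(O, k) = 3*(-6 + k)*(4 + k) (I(O, k) = 3*((k + 4)*(k - 6)) = 3*((4 + k)*(-6 + k)) = 3*((-6 + k)*(4 + k)) = 3*(-6 + k)*(4 + k))
u(W, q) = -7 + (23 + q)/(2*W) (u(W, q) = -7 + (q + 23)/(W + W) = -7 + (23 + q)/((2*W)) = -7 + (23 + q)*(1/(2*W)) = -7 + (23 + q)/(2*W))
u(19, 2) - (1/(-211 + I(12, 4)) - 1*(-131)) = (1/2)*(23 + 2 - 14*19)/19 - (1/(-211 + (-72 - 6*4 + 3*4**2)) - 1*(-131)) = (1/2)*(1/19)*(23 + 2 - 266) - (1/(-211 + (-72 - 24 + 3*16)) + 131) = (1/2)*(1/19)*(-241) - (1/(-211 + (-72 - 24 + 48)) + 131) = -241/38 - (1/(-211 - 48) + 131) = -241/38 - (1/(-259) + 131) = -241/38 - (-1/259 + 131) = -241/38 - 1*33928/259 = -241/38 - 33928/259 = -1351683/9842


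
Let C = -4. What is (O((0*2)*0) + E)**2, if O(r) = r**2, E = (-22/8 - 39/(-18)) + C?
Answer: 3025/144 ≈ 21.007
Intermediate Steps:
C = -4 (C = -1*4 = -4)
E = -55/12 (E = (-22/8 - 39/(-18)) - 4 = (-22*1/8 - 39*(-1/18)) - 4 = (-11/4 + 13/6) - 4 = -7/12 - 4 = -55/12 ≈ -4.5833)
(O((0*2)*0) + E)**2 = (((0*2)*0)**2 - 55/12)**2 = ((0*0)**2 - 55/12)**2 = (0**2 - 55/12)**2 = (0 - 55/12)**2 = (-55/12)**2 = 3025/144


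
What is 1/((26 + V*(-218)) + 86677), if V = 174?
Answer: 1/48771 ≈ 2.0504e-5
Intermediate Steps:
1/((26 + V*(-218)) + 86677) = 1/((26 + 174*(-218)) + 86677) = 1/((26 - 37932) + 86677) = 1/(-37906 + 86677) = 1/48771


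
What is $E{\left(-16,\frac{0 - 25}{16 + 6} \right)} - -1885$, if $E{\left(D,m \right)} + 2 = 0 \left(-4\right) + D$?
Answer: $1867$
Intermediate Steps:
$E{\left(D,m \right)} = -2 + D$ ($E{\left(D,m \right)} = -2 + \left(0 \left(-4\right) + D\right) = -2 + \left(0 + D\right) = -2 + D$)
$E{\left(-16,\frac{0 - 25}{16 + 6} \right)} - -1885 = \left(-2 - 16\right) - -1885 = -18 + 1885 = 1867$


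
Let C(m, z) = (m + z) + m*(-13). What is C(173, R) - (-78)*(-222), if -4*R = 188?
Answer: -19439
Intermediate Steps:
R = -47 (R = -¼*188 = -47)
C(m, z) = z - 12*m (C(m, z) = (m + z) - 13*m = z - 12*m)
C(173, R) - (-78)*(-222) = (-47 - 12*173) - (-78)*(-222) = (-47 - 2076) - 1*17316 = -2123 - 17316 = -19439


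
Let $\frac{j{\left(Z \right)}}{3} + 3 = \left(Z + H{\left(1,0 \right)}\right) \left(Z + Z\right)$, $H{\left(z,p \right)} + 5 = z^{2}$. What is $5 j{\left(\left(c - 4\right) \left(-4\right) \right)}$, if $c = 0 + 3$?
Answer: $-45$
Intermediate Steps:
$H{\left(z,p \right)} = -5 + z^{2}$
$c = 3$
$j{\left(Z \right)} = -9 + 6 Z \left(-4 + Z\right)$ ($j{\left(Z \right)} = -9 + 3 \left(Z - \left(5 - 1^{2}\right)\right) \left(Z + Z\right) = -9 + 3 \left(Z + \left(-5 + 1\right)\right) 2 Z = -9 + 3 \left(Z - 4\right) 2 Z = -9 + 3 \left(-4 + Z\right) 2 Z = -9 + 3 \cdot 2 Z \left(-4 + Z\right) = -9 + 6 Z \left(-4 + Z\right)$)
$5 j{\left(\left(c - 4\right) \left(-4\right) \right)} = 5 \left(-9 - 24 \left(3 - 4\right) \left(-4\right) + 6 \left(\left(3 - 4\right) \left(-4\right)\right)^{2}\right) = 5 \left(-9 - 24 \left(\left(-1\right) \left(-4\right)\right) + 6 \left(\left(-1\right) \left(-4\right)\right)^{2}\right) = 5 \left(-9 - 96 + 6 \cdot 4^{2}\right) = 5 \left(-9 - 96 + 6 \cdot 16\right) = 5 \left(-9 - 96 + 96\right) = 5 \left(-9\right) = -45$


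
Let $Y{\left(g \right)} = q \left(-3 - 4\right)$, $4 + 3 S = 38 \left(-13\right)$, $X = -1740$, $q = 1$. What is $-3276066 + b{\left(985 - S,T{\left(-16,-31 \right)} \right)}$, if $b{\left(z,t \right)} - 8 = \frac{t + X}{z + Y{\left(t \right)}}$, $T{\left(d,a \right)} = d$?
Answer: $- \frac{936953027}{286} \approx -3.2761 \cdot 10^{6}$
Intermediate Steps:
$S = -166$ ($S = - \frac{4}{3} + \frac{38 \left(-13\right)}{3} = - \frac{4}{3} + \frac{1}{3} \left(-494\right) = - \frac{4}{3} - \frac{494}{3} = -166$)
$Y{\left(g \right)} = -7$ ($Y{\left(g \right)} = 1 \left(-3 - 4\right) = 1 \left(-7\right) = -7$)
$b{\left(z,t \right)} = 8 + \frac{-1740 + t}{-7 + z}$ ($b{\left(z,t \right)} = 8 + \frac{t - 1740}{z - 7} = 8 + \frac{-1740 + t}{-7 + z}$)
$-3276066 + b{\left(985 - S,T{\left(-16,-31 \right)} \right)} = -3276066 + \frac{-1796 - 16 + 8 \left(985 - -166\right)}{-7 + \left(985 - -166\right)} = -3276066 + \frac{-1796 - 16 + 8 \left(985 + 166\right)}{-7 + \left(985 + 166\right)} = -3276066 + \frac{-1796 - 16 + 8 \cdot 1151}{-7 + 1151} = -3276066 + \frac{-1796 - 16 + 9208}{1144} = -3276066 + \frac{1}{1144} \cdot 7396 = -3276066 + \frac{1849}{286} = - \frac{936953027}{286}$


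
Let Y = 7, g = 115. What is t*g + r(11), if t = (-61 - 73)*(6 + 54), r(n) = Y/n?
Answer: -10170593/11 ≈ -9.2460e+5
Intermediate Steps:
r(n) = 7/n
t = -8040 (t = -134*60 = -8040)
t*g + r(11) = -8040*115 + 7/11 = -924600 + 7*(1/11) = -924600 + 7/11 = -10170593/11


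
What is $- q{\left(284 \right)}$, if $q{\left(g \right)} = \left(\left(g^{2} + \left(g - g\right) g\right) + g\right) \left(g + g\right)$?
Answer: $-45973920$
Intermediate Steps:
$q{\left(g \right)} = 2 g \left(g + g^{2}\right)$ ($q{\left(g \right)} = \left(\left(g^{2} + 0 g\right) + g\right) 2 g = \left(\left(g^{2} + 0\right) + g\right) 2 g = \left(g^{2} + g\right) 2 g = \left(g + g^{2}\right) 2 g = 2 g \left(g + g^{2}\right)$)
$- q{\left(284 \right)} = - 2 \cdot 284^{2} \left(1 + 284\right) = - 2 \cdot 80656 \cdot 285 = \left(-1\right) 45973920 = -45973920$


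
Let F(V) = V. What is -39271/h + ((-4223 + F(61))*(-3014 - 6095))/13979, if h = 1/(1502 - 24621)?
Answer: 12691659366429/13979 ≈ 9.0791e+8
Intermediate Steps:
h = -1/23119 (h = 1/(-23119) = -1/23119 ≈ -4.3254e-5)
-39271/h + ((-4223 + F(61))*(-3014 - 6095))/13979 = -39271/(-1/23119) + ((-4223 + 61)*(-3014 - 6095))/13979 = -39271*(-23119) - 4162*(-9109)*(1/13979) = 907906249 + 37911658*(1/13979) = 907906249 + 37911658/13979 = 12691659366429/13979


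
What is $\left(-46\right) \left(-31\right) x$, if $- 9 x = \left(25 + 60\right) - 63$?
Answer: $- \frac{31372}{9} \approx -3485.8$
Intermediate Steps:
$x = - \frac{22}{9}$ ($x = - \frac{\left(25 + 60\right) - 63}{9} = - \frac{85 - 63}{9} = \left(- \frac{1}{9}\right) 22 = - \frac{22}{9} \approx -2.4444$)
$\left(-46\right) \left(-31\right) x = \left(-46\right) \left(-31\right) \left(- \frac{22}{9}\right) = 1426 \left(- \frac{22}{9}\right) = - \frac{31372}{9}$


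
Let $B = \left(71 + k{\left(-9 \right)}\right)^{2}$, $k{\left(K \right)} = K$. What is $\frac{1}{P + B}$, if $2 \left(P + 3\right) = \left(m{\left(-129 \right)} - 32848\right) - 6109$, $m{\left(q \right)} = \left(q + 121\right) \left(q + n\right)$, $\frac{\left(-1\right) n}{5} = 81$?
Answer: $- \frac{2}{27003} \approx -7.4066 \cdot 10^{-5}$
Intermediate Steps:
$n = -405$ ($n = \left(-5\right) 81 = -405$)
$m{\left(q \right)} = \left(-405 + q\right) \left(121 + q\right)$ ($m{\left(q \right)} = \left(q + 121\right) \left(q - 405\right) = \left(121 + q\right) \left(-405 + q\right) = \left(-405 + q\right) \left(121 + q\right)$)
$B = 3844$ ($B = \left(71 - 9\right)^{2} = 62^{2} = 3844$)
$P = - \frac{34691}{2}$ ($P = -3 + \frac{\left(\left(-49005 + \left(-129\right)^{2} - -36636\right) - 32848\right) - 6109}{2} = -3 + \frac{\left(\left(-49005 + 16641 + 36636\right) - 32848\right) - 6109}{2} = -3 + \frac{\left(4272 - 32848\right) - 6109}{2} = -3 + \frac{-28576 - 6109}{2} = -3 + \frac{1}{2} \left(-34685\right) = -3 - \frac{34685}{2} = - \frac{34691}{2} \approx -17346.0$)
$\frac{1}{P + B} = \frac{1}{- \frac{34691}{2} + 3844} = \frac{1}{- \frac{27003}{2}} = - \frac{2}{27003}$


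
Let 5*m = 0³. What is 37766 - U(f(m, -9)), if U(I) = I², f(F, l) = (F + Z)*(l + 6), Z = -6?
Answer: 37442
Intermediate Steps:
m = 0 (m = (⅕)*0³ = (⅕)*0 = 0)
f(F, l) = (-6 + F)*(6 + l) (f(F, l) = (F - 6)*(l + 6) = (-6 + F)*(6 + l))
37766 - U(f(m, -9)) = 37766 - (-36 - 6*(-9) + 6*0 + 0*(-9))² = 37766 - (-36 + 54 + 0 + 0)² = 37766 - 1*18² = 37766 - 1*324 = 37766 - 324 = 37442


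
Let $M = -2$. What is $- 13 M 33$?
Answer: $858$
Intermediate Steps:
$- 13 M 33 = \left(-13\right) \left(-2\right) 33 = 26 \cdot 33 = 858$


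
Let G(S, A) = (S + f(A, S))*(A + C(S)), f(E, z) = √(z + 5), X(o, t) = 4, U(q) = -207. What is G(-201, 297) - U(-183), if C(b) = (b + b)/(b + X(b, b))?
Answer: -11800332/197 + 824754*I/197 ≈ -59900.0 + 4186.6*I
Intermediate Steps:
f(E, z) = √(5 + z)
C(b) = 2*b/(4 + b) (C(b) = (b + b)/(b + 4) = (2*b)/(4 + b) = 2*b/(4 + b))
G(S, A) = (A + 2*S/(4 + S))*(S + √(5 + S)) (G(S, A) = (S + √(5 + S))*(A + 2*S/(4 + S)) = (A + 2*S/(4 + S))*(S + √(5 + S)))
G(-201, 297) - U(-183) = (2*(-201)² + 2*(-201)*√(5 - 201) + 297*(4 - 201)*(-201 + √(5 - 201)))/(4 - 201) - 1*(-207) = (2*40401 + 2*(-201)*√(-196) + 297*(-197)*(-201 + √(-196)))/(-197) + 207 = -(80802 + 2*(-201)*(14*I) + 297*(-197)*(-201 + 14*I))/197 + 207 = -(80802 - 5628*I + (11760309 - 819126*I))/197 + 207 = -(11841111 - 824754*I)/197 + 207 = (-11841111/197 + 824754*I/197) + 207 = -11800332/197 + 824754*I/197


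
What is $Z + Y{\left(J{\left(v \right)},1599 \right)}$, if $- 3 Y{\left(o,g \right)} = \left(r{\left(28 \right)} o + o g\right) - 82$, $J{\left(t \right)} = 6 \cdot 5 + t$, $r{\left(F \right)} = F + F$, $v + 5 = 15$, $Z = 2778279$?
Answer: $\frac{8268719}{3} \approx 2.7562 \cdot 10^{6}$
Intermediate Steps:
$v = 10$ ($v = -5 + 15 = 10$)
$r{\left(F \right)} = 2 F$
$J{\left(t \right)} = 30 + t$
$Y{\left(o,g \right)} = \frac{82}{3} - \frac{56 o}{3} - \frac{g o}{3}$ ($Y{\left(o,g \right)} = - \frac{\left(2 \cdot 28 o + o g\right) - 82}{3} = - \frac{\left(56 o + g o\right) - 82}{3} = - \frac{-82 + 56 o + g o}{3} = \frac{82}{3} - \frac{56 o}{3} - \frac{g o}{3}$)
$Z + Y{\left(J{\left(v \right)},1599 \right)} = 2778279 - \left(- \frac{82}{3} + \frac{1655 \left(30 + 10\right)}{3}\right) = 2778279 - \left(\frac{2158}{3} + 21320\right) = 2778279 - \frac{66118}{3} = \frac{8268719}{3}$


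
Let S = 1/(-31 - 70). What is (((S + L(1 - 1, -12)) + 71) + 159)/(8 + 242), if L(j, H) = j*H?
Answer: 23229/25250 ≈ 0.91996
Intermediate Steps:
L(j, H) = H*j
S = -1/101 (S = 1/(-101) = -1/101 ≈ -0.0099010)
(((S + L(1 - 1, -12)) + 71) + 159)/(8 + 242) = (((-1/101 - 12*(1 - 1)) + 71) + 159)/(8 + 242) = (((-1/101 - 12*0) + 71) + 159)/250 = (((-1/101 + 0) + 71) + 159)*(1/250) = ((-1/101 + 71) + 159)*(1/250) = (7170/101 + 159)*(1/250) = (23229/101)*(1/250) = 23229/25250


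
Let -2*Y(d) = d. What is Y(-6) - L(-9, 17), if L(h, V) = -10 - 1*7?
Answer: 20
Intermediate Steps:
Y(d) = -d/2
L(h, V) = -17 (L(h, V) = -10 - 7 = -17)
Y(-6) - L(-9, 17) = -½*(-6) - 1*(-17) = 3 + 17 = 20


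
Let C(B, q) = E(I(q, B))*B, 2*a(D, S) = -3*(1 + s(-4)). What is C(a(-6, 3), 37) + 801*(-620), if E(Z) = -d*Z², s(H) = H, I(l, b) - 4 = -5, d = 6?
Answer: -496647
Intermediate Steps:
I(l, b) = -1 (I(l, b) = 4 - 5 = -1)
E(Z) = -6*Z²
a(D, S) = 9/2 (a(D, S) = (-3*(1 - 4))/2 = (-3*(-3))/2 = (½)*9 = 9/2)
C(B, q) = -6*B (C(B, q) = (-6*(-1)²)*B = (-6*1)*B = -6*B)
C(a(-6, 3), 37) + 801*(-620) = -6*9/2 + 801*(-620) = -27 - 496620 = -496647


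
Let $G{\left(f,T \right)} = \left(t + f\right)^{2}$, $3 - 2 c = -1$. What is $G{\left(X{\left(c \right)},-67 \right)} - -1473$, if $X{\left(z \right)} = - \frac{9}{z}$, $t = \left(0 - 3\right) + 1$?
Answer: $\frac{6061}{4} \approx 1515.3$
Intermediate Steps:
$c = 2$ ($c = \frac{3}{2} - - \frac{1}{2} = \frac{3}{2} + \frac{1}{2} = 2$)
$t = -2$ ($t = \left(0 - 3\right) + 1 = -3 + 1 = -2$)
$G{\left(f,T \right)} = \left(-2 + f\right)^{2}$
$G{\left(X{\left(c \right)},-67 \right)} - -1473 = \left(-2 - \frac{9}{2}\right)^{2} - -1473 = \left(-2 - \frac{9}{2}\right)^{2} + 1473 = \left(- \frac{13}{2}\right)^{2} + 1473 = \frac{169}{4} + 1473 = \frac{6061}{4}$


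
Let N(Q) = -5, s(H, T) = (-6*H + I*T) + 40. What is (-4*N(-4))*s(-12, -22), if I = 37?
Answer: -14040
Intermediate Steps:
s(H, T) = 40 - 6*H + 37*T (s(H, T) = (-6*H + 37*T) + 40 = 40 - 6*H + 37*T)
(-4*N(-4))*s(-12, -22) = (-4*(-5))*(40 - 6*(-12) + 37*(-22)) = 20*(40 + 72 - 814) = 20*(-702) = -14040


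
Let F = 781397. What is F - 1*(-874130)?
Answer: 1655527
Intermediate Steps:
F - 1*(-874130) = 781397 - 1*(-874130) = 781397 + 874130 = 1655527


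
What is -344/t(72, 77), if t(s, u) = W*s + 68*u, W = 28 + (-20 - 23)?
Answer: -86/1039 ≈ -0.082772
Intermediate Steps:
W = -15 (W = 28 - 43 = -15)
t(s, u) = -15*s + 68*u
-344/t(72, 77) = -344/(-15*72 + 68*77) = -344/(-1080 + 5236) = -344/4156 = -344*1/4156 = -86/1039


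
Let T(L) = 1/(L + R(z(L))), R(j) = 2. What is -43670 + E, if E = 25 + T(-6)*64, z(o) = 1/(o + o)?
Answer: -43661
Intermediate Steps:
z(o) = 1/(2*o)
T(L) = 1/(2 + L) (T(L) = 1/(L + 2) = 1/(2 + L))
E = 9 (E = 25 + 64/(2 - 6) = 25 + 64/(-4) = 25 - ¼*64 = 25 - 16 = 9)
-43670 + E = -43670 + 9 = -43661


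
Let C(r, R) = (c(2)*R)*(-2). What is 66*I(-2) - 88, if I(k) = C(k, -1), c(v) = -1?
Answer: -220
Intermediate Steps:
C(r, R) = 2*R (C(r, R) = -R*(-2) = 2*R)
I(k) = -2 (I(k) = 2*(-1) = -2)
66*I(-2) - 88 = 66*(-2) - 88 = -132 - 88 = -220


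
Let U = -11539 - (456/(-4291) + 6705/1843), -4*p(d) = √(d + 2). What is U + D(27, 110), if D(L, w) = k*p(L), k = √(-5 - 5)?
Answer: -91281954454/7908313 - I*√290/4 ≈ -11543.0 - 4.2573*I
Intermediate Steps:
k = I*√10 (k = √(-10) = I*√10 ≈ 3.1623*I)
p(d) = -√(2 + d)/4 (p(d) = -√(d + 2)/4 = -√(2 + d)/4)
D(L, w) = -I*√10*√(2 + L)/4 (D(L, w) = (I*√10)*(-√(2 + L)/4) = -I*√10*√(2 + L)/4)
U = -91281954454/7908313 (U = -11539 - (456*(-1/4291) + 6705*(1/1843)) = -11539 - (-456/4291 + 6705/1843) = -11539 - 1*27930747/7908313 = -11539 - 27930747/7908313 = -91281954454/7908313 ≈ -11543.)
U + D(27, 110) = -91281954454/7908313 - I*√10*√(2 + 27)/4 = -91281954454/7908313 - I*√10*√29/4 = -91281954454/7908313 - I*√290/4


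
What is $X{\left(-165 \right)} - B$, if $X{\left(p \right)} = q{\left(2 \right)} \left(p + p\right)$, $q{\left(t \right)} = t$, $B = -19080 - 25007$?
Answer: $43427$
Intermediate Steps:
$B = -44087$ ($B = -19080 - 25007 = -44087$)
$X{\left(p \right)} = 4 p$ ($X{\left(p \right)} = 2 \left(p + p\right) = 2 \cdot 2 p = 4 p$)
$X{\left(-165 \right)} - B = 4 \left(-165\right) - -44087 = -660 + 44087 = 43427$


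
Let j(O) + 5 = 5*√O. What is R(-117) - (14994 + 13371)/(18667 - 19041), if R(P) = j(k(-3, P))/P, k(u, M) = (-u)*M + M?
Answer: 3320575/43758 - 10*I*√13/39 ≈ 75.885 - 0.9245*I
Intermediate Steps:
k(u, M) = M - M*u (k(u, M) = -M*u + M = M - M*u)
j(O) = -5 + 5*√O
R(P) = (-5 + 10*√P)/P (R(P) = (-5 + 5*√(P*(1 - 1*(-3))))/P = (-5 + 5*√(P*(1 + 3)))/P = (-5 + 5*√(P*4))/P = (-5 + 5*√(4*P))/P = (-5 + 5*(2*√P))/P = (-5 + 10*√P)/P)
R(-117) - (14994 + 13371)/(18667 - 19041) = 5*(-1 + 2*√(-117))/(-117) - (14994 + 13371)/(18667 - 19041) = 5*(-1/117)*(-1 + 2*(3*I*√13)) - 28365/(-374) = 5*(-1/117)*(-1 + 6*I*√13) - 28365*(-1)/374 = (5/117 - 10*I*√13/39) - 1*(-28365/374) = (5/117 - 10*I*√13/39) + 28365/374 = 3320575/43758 - 10*I*√13/39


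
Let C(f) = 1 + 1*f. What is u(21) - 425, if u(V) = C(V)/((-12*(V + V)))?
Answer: -107111/252 ≈ -425.04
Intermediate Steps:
C(f) = 1 + f
u(V) = -(1 + V)/(24*V) (u(V) = (1 + V)/((-12*(V + V))) = (1 + V)/((-24*V)) = (1 + V)*(-1/(24*V)) = -(1 + V)/(24*V))
u(21) - 425 = (1/24)*(-1 - 1*21)/21 - 425 = (1/24)*(1/21)*(-1 - 21) - 425 = (1/24)*(1/21)*(-22) - 425 = -11/252 - 425 = -107111/252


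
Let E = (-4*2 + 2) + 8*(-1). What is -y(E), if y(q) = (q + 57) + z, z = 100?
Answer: -143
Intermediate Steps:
E = -14 (E = (-8 + 2) - 8 = -6 - 8 = -14)
y(q) = 157 + q (y(q) = (q + 57) + 100 = (57 + q) + 100 = 157 + q)
-y(E) = -(157 - 14) = -1*143 = -143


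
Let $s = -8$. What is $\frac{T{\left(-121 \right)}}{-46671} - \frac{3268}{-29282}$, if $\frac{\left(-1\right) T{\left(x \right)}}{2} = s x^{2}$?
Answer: $- \frac{3353481682}{683310111} \approx -4.9077$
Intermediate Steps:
$T{\left(x \right)} = 16 x^{2}$ ($T{\left(x \right)} = - 2 \left(- 8 x^{2}\right) = 16 x^{2}$)
$\frac{T{\left(-121 \right)}}{-46671} - \frac{3268}{-29282} = \frac{16 \left(-121\right)^{2}}{-46671} - \frac{3268}{-29282} = 16 \cdot 14641 \left(- \frac{1}{46671}\right) - - \frac{1634}{14641} = 234256 \left(- \frac{1}{46671}\right) + \frac{1634}{14641} = - \frac{234256}{46671} + \frac{1634}{14641} = - \frac{3353481682}{683310111}$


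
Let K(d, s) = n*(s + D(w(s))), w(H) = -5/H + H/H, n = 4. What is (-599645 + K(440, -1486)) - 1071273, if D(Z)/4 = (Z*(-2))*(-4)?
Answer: -1245813042/743 ≈ -1.6767e+6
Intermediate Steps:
w(H) = 1 - 5/H (w(H) = -5/H + 1 = 1 - 5/H)
D(Z) = 32*Z (D(Z) = 4*((Z*(-2))*(-4)) = 4*(-2*Z*(-4)) = 4*(8*Z) = 32*Z)
K(d, s) = 4*s + 128*(-5 + s)/s (K(d, s) = 4*(s + 32*((-5 + s)/s)) = 4*(s + 32*(-5 + s)/s) = 4*s + 128*(-5 + s)/s)
(-599645 + K(440, -1486)) - 1071273 = (-599645 + (128 - 640/(-1486) + 4*(-1486))) - 1071273 = (-599645 + (128 - 640*(-1/1486) - 5944)) - 1071273 = (-599645 + (128 + 320/743 - 5944)) - 1071273 = (-599645 - 4320968/743) - 1071273 = -449857203/743 - 1071273 = -1245813042/743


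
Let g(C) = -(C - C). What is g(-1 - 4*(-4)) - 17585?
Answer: -17585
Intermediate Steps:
g(C) = 0 (g(C) = -1*0 = 0)
g(-1 - 4*(-4)) - 17585 = 0 - 17585 = -17585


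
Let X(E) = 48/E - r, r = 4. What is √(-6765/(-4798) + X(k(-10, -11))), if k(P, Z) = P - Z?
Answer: √1045373846/4798 ≈ 6.7387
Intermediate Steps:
X(E) = -4 + 48/E (X(E) = 48/E - 1*4 = 48/E - 4 = -4 + 48/E)
√(-6765/(-4798) + X(k(-10, -11))) = √(-6765/(-4798) + (-4 + 48/(-10 - 1*(-11)))) = √(-6765*(-1/4798) + (-4 + 48/(-10 + 11))) = √(6765/4798 + (-4 + 48/1)) = √(6765/4798 + (-4 + 48*1)) = √(6765/4798 + (-4 + 48)) = √(6765/4798 + 44) = √(217877/4798) = √1045373846/4798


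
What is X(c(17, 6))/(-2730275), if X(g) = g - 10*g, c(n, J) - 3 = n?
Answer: 36/546055 ≈ 6.5927e-5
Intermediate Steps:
c(n, J) = 3 + n
X(g) = -9*g
X(c(17, 6))/(-2730275) = -9*(3 + 17)/(-2730275) = -9*20*(-1/2730275) = -180*(-1/2730275) = 36/546055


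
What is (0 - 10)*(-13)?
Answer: 130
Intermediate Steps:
(0 - 10)*(-13) = -10*(-13) = 130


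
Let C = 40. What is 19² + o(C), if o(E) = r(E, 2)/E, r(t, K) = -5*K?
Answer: 1443/4 ≈ 360.75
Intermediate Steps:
o(E) = -10/E (o(E) = (-5*2)/E = -10/E)
19² + o(C) = 19² - 10/40 = 361 - 10*1/40 = 361 - ¼ = 1443/4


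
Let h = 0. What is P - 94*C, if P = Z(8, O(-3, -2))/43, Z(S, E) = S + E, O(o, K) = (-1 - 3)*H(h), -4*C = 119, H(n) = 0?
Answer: 240515/86 ≈ 2796.7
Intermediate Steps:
C = -119/4 (C = -¼*119 = -119/4 ≈ -29.750)
O(o, K) = 0 (O(o, K) = (-1 - 3)*0 = -4*0 = 0)
Z(S, E) = E + S
P = 8/43 (P = (0 + 8)/43 = 8*(1/43) = 8/43 ≈ 0.18605)
P - 94*C = 8/43 - 94*(-119/4) = 8/43 + 5593/2 = 240515/86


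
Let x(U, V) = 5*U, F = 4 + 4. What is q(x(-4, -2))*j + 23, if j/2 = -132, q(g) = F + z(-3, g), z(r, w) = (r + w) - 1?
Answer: 4247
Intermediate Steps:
F = 8
z(r, w) = -1 + r + w
q(g) = 4 + g (q(g) = 8 + (-1 - 3 + g) = 8 + (-4 + g) = 4 + g)
j = -264 (j = 2*(-132) = -264)
q(x(-4, -2))*j + 23 = (4 + 5*(-4))*(-264) + 23 = (4 - 20)*(-264) + 23 = -16*(-264) + 23 = 4224 + 23 = 4247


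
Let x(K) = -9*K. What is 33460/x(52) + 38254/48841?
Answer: -31083019/439569 ≈ -70.713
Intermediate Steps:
33460/x(52) + 38254/48841 = 33460/((-9*52)) + 38254/48841 = 33460/(-468) + 38254*(1/48841) = 33460*(-1/468) + 38254/48841 = -8365/117 + 38254/48841 = -31083019/439569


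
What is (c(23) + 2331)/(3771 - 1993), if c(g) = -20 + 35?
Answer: 1173/889 ≈ 1.3195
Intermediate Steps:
c(g) = 15
(c(23) + 2331)/(3771 - 1993) = (15 + 2331)/(3771 - 1993) = 2346/1778 = 2346*(1/1778) = 1173/889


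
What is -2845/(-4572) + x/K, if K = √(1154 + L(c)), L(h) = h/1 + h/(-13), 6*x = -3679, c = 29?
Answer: 2845/4572 - 3679*√7982/18420 ≈ -17.222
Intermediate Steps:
x = -3679/6 (x = (⅙)*(-3679) = -3679/6 ≈ -613.17)
L(h) = 12*h/13 (L(h) = h*1 + h*(-1/13) = h - h/13 = 12*h/13)
K = 5*√7982/13 (K = √(1154 + (12/13)*29) = √(1154 + 348/13) = √(15350/13) = 5*√7982/13 ≈ 34.362)
-2845/(-4572) + x/K = -2845/(-4572) - 3679*√7982/3070/6 = -2845*(-1/4572) - 3679*√7982/18420 = 2845/4572 - 3679*√7982/18420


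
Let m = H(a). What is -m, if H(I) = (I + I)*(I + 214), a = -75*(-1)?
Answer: -43350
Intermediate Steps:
a = 75
H(I) = 2*I*(214 + I) (H(I) = (2*I)*(214 + I) = 2*I*(214 + I))
m = 43350 (m = 2*75*(214 + 75) = 2*75*289 = 43350)
-m = -1*43350 = -43350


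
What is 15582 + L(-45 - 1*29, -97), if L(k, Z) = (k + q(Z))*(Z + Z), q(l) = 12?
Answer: 27610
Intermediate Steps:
L(k, Z) = 2*Z*(12 + k) (L(k, Z) = (k + 12)*(Z + Z) = (12 + k)*(2*Z) = 2*Z*(12 + k))
15582 + L(-45 - 1*29, -97) = 15582 + 2*(-97)*(12 + (-45 - 1*29)) = 15582 + 2*(-97)*(12 + (-45 - 29)) = 15582 + 2*(-97)*(12 - 74) = 15582 + 2*(-97)*(-62) = 15582 + 12028 = 27610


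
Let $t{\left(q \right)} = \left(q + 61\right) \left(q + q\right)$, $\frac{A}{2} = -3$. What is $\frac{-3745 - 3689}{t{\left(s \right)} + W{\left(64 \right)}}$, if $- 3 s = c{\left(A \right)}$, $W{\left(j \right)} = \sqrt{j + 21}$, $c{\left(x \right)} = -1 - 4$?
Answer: $- \frac{25156656}{705503} + \frac{602154 \sqrt{85}}{3527515} \approx -34.084$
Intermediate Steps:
$A = -6$ ($A = 2 \left(-3\right) = -6$)
$c{\left(x \right)} = -5$ ($c{\left(x \right)} = -1 - 4 = -5$)
$W{\left(j \right)} = \sqrt{21 + j}$
$s = \frac{5}{3}$ ($s = \left(- \frac{1}{3}\right) \left(-5\right) = \frac{5}{3} \approx 1.6667$)
$t{\left(q \right)} = 2 q \left(61 + q\right)$ ($t{\left(q \right)} = \left(61 + q\right) 2 q = 2 q \left(61 + q\right)$)
$\frac{-3745 - 3689}{t{\left(s \right)} + W{\left(64 \right)}} = \frac{-3745 - 3689}{2 \cdot \frac{5}{3} \left(61 + \frac{5}{3}\right) + \sqrt{21 + 64}} = - \frac{7434}{2 \cdot \frac{5}{3} \cdot \frac{188}{3} + \sqrt{85}} = - \frac{7434}{\frac{1880}{9} + \sqrt{85}}$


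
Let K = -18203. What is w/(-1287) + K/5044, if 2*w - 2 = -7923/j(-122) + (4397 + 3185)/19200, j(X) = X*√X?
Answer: -8652295727/2396908800 + 2641*I*√122/12770472 ≈ -3.6098 + 0.0022842*I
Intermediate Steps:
j(X) = X^(3/2)
w = 22991/19200 - 7923*I*√122/29768 (w = 1 + (-7923*I*√122/14884 + (4397 + 3185)/19200)/2 = 1 + (-7923*I*√122/14884 + 7582*(1/19200))/2 = 1 + (-7923*I*√122/14884 + 3791/9600)/2 = 1 + (3791/9600 - 7923*I*√122/14884)/2 = 1 + (3791/19200 - 7923*I*√122/29768) = 22991/19200 - 7923*I*√122/29768 ≈ 1.1974 - 2.9398*I)
w/(-1287) + K/5044 = (22991/19200 - 7923*I*√122/29768)/(-1287) - 18203/5044 = (22991/19200 - 7923*I*√122/29768)*(-1/1287) - 18203*1/5044 = (-22991/24710400 + 2641*I*√122/12770472) - 18203/5044 = -8652295727/2396908800 + 2641*I*√122/12770472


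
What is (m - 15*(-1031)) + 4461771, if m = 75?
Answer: 4477311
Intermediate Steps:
(m - 15*(-1031)) + 4461771 = (75 - 15*(-1031)) + 4461771 = (75 + 15465) + 4461771 = 15540 + 4461771 = 4477311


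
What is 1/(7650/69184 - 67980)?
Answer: -34592/2351560335 ≈ -1.4710e-5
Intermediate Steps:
1/(7650/69184 - 67980) = 1/(7650*(1/69184) - 67980) = 1/(3825/34592 - 67980) = 1/(-2351560335/34592) = -34592/2351560335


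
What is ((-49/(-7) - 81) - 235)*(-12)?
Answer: 3708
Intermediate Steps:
((-49/(-7) - 81) - 235)*(-12) = ((-49*(-1/7) - 81) - 235)*(-12) = ((7 - 81) - 235)*(-12) = (-74 - 235)*(-12) = -309*(-12) = 3708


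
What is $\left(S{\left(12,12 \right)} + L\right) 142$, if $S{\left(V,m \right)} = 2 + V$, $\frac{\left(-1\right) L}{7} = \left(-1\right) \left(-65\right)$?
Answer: $-62622$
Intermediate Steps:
$L = -455$ ($L = - 7 \left(\left(-1\right) \left(-65\right)\right) = \left(-7\right) 65 = -455$)
$\left(S{\left(12,12 \right)} + L\right) 142 = \left(\left(2 + 12\right) - 455\right) 142 = \left(14 - 455\right) 142 = \left(-441\right) 142 = -62622$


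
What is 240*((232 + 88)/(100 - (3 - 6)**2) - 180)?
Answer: -3854400/91 ≈ -42356.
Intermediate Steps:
240*((232 + 88)/(100 - (3 - 6)**2) - 180) = 240*(320/(100 - 1*(-3)**2) - 180) = 240*(320/(100 - 1*9) - 180) = 240*(320/(100 - 9) - 180) = 240*(320/91 - 180) = 240*(-16060/91) = -3854400/91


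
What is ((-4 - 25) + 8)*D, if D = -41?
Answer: 861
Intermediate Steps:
((-4 - 25) + 8)*D = ((-4 - 25) + 8)*(-41) = (-29 + 8)*(-41) = -21*(-41) = 861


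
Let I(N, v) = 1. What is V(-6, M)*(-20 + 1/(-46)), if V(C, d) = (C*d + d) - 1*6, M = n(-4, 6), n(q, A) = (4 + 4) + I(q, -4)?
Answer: 46971/46 ≈ 1021.1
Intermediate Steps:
n(q, A) = 9 (n(q, A) = (4 + 4) + 1 = 8 + 1 = 9)
M = 9
V(C, d) = -6 + d + C*d (V(C, d) = (d + C*d) - 6 = -6 + d + C*d)
V(-6, M)*(-20 + 1/(-46)) = (-6 + 9 - 6*9)*(-20 + 1/(-46)) = (-6 + 9 - 54)*(-20 - 1/46) = -51*(-921/46) = 46971/46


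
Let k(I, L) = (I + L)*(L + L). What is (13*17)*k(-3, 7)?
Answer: 12376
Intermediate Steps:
k(I, L) = 2*L*(I + L) (k(I, L) = (I + L)*(2*L) = 2*L*(I + L))
(13*17)*k(-3, 7) = (13*17)*(2*7*(-3 + 7)) = 221*(2*7*4) = 221*56 = 12376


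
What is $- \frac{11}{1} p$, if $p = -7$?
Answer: $77$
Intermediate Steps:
$- \frac{11}{1} p = - \frac{11}{1} \left(-7\right) = \left(-11\right) 1 \left(-7\right) = \left(-11\right) \left(-7\right) = 77$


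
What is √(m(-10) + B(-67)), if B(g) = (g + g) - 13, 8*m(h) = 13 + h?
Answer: I*√2346/4 ≈ 12.109*I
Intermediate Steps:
m(h) = 13/8 + h/8 (m(h) = (13 + h)/8 = 13/8 + h/8)
B(g) = -13 + 2*g (B(g) = 2*g - 13 = -13 + 2*g)
√(m(-10) + B(-67)) = √((13/8 + (⅛)*(-10)) + (-13 + 2*(-67))) = √((13/8 - 5/4) + (-13 - 134)) = √(3/8 - 147) = √(-1173/8) = I*√2346/4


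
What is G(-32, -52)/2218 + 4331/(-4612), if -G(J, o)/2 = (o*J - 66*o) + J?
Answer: -28158247/5114708 ≈ -5.5053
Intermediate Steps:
G(J, o) = -2*J + 132*o - 2*J*o (G(J, o) = -2*((o*J - 66*o) + J) = -2*((J*o - 66*o) + J) = -2*((-66*o + J*o) + J) = -2*(J - 66*o + J*o) = -2*J + 132*o - 2*J*o)
G(-32, -52)/2218 + 4331/(-4612) = (-2*(-32) + 132*(-52) - 2*(-32)*(-52))/2218 + 4331/(-4612) = (64 - 6864 - 3328)*(1/2218) + 4331*(-1/4612) = -10128*1/2218 - 4331/4612 = -5064/1109 - 4331/4612 = -28158247/5114708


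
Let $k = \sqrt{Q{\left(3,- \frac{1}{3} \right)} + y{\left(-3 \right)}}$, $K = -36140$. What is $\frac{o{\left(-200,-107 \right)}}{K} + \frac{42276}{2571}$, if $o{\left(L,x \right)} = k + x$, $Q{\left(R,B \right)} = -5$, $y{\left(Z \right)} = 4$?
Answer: $\frac{509376579}{30971980} - \frac{i}{36140} \approx 16.446 - 2.767 \cdot 10^{-5} i$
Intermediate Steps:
$k = i$ ($k = \sqrt{-5 + 4} = \sqrt{-1} = i \approx 1.0 i$)
$o{\left(L,x \right)} = i + x$
$\frac{o{\left(-200,-107 \right)}}{K} + \frac{42276}{2571} = \frac{i - 107}{-36140} + \frac{42276}{2571} = \left(-107 + i\right) \left(- \frac{1}{36140}\right) + 42276 \cdot \frac{1}{2571} = \left(\frac{107}{36140} - \frac{i}{36140}\right) + \frac{14092}{857} = \frac{509376579}{30971980} - \frac{i}{36140}$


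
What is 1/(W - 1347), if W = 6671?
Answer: 1/5324 ≈ 0.00018783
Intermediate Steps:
1/(W - 1347) = 1/(6671 - 1347) = 1/5324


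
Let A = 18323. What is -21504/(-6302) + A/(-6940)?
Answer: 16883107/21867940 ≈ 0.77205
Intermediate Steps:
-21504/(-6302) + A/(-6940) = -21504/(-6302) + 18323/(-6940) = -21504*(-1/6302) + 18323*(-1/6940) = 10752/3151 - 18323/6940 = 16883107/21867940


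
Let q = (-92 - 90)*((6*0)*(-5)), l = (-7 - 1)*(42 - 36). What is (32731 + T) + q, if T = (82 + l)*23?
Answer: 33513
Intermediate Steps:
l = -48 (l = -8*6 = -48)
q = 0 (q = -0*(-5) = -182*0 = 0)
T = 782 (T = (82 - 48)*23 = 34*23 = 782)
(32731 + T) + q = (32731 + 782) + 0 = 33513 + 0 = 33513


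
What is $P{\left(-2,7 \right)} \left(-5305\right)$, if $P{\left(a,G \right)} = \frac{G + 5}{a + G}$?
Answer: $-12732$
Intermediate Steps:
$P{\left(a,G \right)} = \frac{5 + G}{G + a}$
$P{\left(-2,7 \right)} \left(-5305\right) = \frac{5 + 7}{7 - 2} \left(-5305\right) = \frac{1}{5} \cdot 12 \left(-5305\right) = \frac{12}{5} \left(-5305\right) = -12732$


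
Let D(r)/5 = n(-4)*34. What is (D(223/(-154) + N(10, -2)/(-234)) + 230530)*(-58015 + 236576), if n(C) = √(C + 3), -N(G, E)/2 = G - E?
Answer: 41163667330 + 30355370*I ≈ 4.1164e+10 + 3.0355e+7*I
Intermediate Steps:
N(G, E) = -2*G + 2*E (N(G, E) = -2*(G - E) = -2*G + 2*E)
n(C) = √(3 + C)
D(r) = 170*I (D(r) = 5*(√(3 - 4)*34) = 5*(√(-1)*34) = 5*(I*34) = 5*(34*I) = 170*I)
(D(223/(-154) + N(10, -2)/(-234)) + 230530)*(-58015 + 236576) = (170*I + 230530)*(-58015 + 236576) = (230530 + 170*I)*178561 = 41163667330 + 30355370*I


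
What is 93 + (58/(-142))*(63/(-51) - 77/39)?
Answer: 4439501/47073 ≈ 94.311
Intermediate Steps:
93 + (58/(-142))*(63/(-51) - 77/39) = 93 + (58*(-1/142))*(63*(-1/51) - 77*1/39) = 93 - 29*(-21/17 - 77/39)/71 = 93 - 29/71*(-2128/663) = 93 + 61712/47073 = 4439501/47073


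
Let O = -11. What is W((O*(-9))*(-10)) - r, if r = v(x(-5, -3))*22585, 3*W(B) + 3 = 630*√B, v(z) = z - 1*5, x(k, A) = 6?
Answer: -22586 + 630*I*√110 ≈ -22586.0 + 6607.5*I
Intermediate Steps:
v(z) = -5 + z (v(z) = z - 5 = -5 + z)
W(B) = -1 + 210*√B (W(B) = -1 + (630*√B)/3 = -1 + 210*√B)
r = 22585 (r = (-5 + 6)*22585 = 1*22585 = 22585)
W((O*(-9))*(-10)) - r = (-1 + 210*√(-11*(-9)*(-10))) - 1*22585 = (-1 + 210*√(99*(-10))) - 22585 = (-1 + 210*√(-990)) - 22585 = (-1 + 210*(3*I*√110)) - 22585 = (-1 + 630*I*√110) - 22585 = -22586 + 630*I*√110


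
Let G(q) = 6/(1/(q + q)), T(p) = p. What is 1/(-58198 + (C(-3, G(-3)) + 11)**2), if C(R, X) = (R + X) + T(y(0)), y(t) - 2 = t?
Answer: -1/57522 ≈ -1.7385e-5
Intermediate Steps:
y(t) = 2 + t
G(q) = 12*q (G(q) = 6/(1/(2*q)) = 6/((1/(2*q))) = 6*(2*q) = 12*q)
C(R, X) = 2 + R + X (C(R, X) = (R + X) + (2 + 0) = (R + X) + 2 = 2 + R + X)
1/(-58198 + (C(-3, G(-3)) + 11)**2) = 1/(-58198 + ((2 - 3 + 12*(-3)) + 11)**2) = 1/(-58198 + ((2 - 3 - 36) + 11)**2) = 1/(-58198 + (-37 + 11)**2) = 1/(-58198 + (-26)**2) = 1/(-58198 + 676) = 1/(-57522) = -1/57522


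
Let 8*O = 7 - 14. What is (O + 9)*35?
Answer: 2275/8 ≈ 284.38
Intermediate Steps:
O = -7/8 (O = (7 - 14)/8 = (1/8)*(-7) = -7/8 ≈ -0.87500)
(O + 9)*35 = (-7/8 + 9)*35 = (65/8)*35 = 2275/8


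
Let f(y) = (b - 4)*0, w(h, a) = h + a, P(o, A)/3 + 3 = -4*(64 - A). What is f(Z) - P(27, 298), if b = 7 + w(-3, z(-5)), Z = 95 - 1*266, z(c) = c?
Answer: -2799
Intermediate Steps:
P(o, A) = -777 + 12*A (P(o, A) = -9 + 3*(-4*(64 - A)) = -9 + 3*(-256 + 4*A) = -9 + (-768 + 12*A) = -777 + 12*A)
Z = -171 (Z = 95 - 266 = -171)
w(h, a) = a + h
b = -1 (b = 7 + (-5 - 3) = 7 - 8 = -1)
f(y) = 0 (f(y) = (-1 - 4)*0 = -5*0 = 0)
f(Z) - P(27, 298) = 0 - (-777 + 12*298) = 0 - (-777 + 3576) = 0 - 1*2799 = 0 - 2799 = -2799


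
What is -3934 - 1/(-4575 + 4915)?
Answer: -1337561/340 ≈ -3934.0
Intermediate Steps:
-3934 - 1/(-4575 + 4915) = -3934 - 1/340 = -1337561/340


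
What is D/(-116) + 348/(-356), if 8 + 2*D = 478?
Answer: -31007/10324 ≈ -3.0034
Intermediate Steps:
D = 235 (D = -4 + (½)*478 = -4 + 239 = 235)
D/(-116) + 348/(-356) = 235/(-116) + 348/(-356) = 235*(-1/116) + 348*(-1/356) = -235/116 - 87/89 = -31007/10324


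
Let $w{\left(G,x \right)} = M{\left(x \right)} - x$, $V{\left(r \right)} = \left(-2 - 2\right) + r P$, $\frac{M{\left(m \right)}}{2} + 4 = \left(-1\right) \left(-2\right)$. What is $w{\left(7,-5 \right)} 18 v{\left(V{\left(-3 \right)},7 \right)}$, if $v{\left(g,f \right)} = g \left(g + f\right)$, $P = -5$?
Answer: $3564$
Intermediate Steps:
$M{\left(m \right)} = -4$ ($M{\left(m \right)} = -8 + 2 \left(\left(-1\right) \left(-2\right)\right) = -8 + 2 \cdot 2 = -8 + 4 = -4$)
$V{\left(r \right)} = -4 - 5 r$ ($V{\left(r \right)} = \left(-2 - 2\right) + r \left(-5\right) = \left(-2 - 2\right) - 5 r = -4 - 5 r$)
$v{\left(g,f \right)} = g \left(f + g\right)$
$w{\left(G,x \right)} = -4 - x$
$w{\left(7,-5 \right)} 18 v{\left(V{\left(-3 \right)},7 \right)} = \left(-4 - -5\right) 18 \left(-4 - -15\right) \left(7 - -11\right) = \left(-4 + 5\right) 18 \left(-4 + 15\right) \left(7 + \left(-4 + 15\right)\right) = 1 \cdot 18 \cdot 11 \left(7 + 11\right) = 18 \cdot 11 \cdot 18 = 18 \cdot 198 = 3564$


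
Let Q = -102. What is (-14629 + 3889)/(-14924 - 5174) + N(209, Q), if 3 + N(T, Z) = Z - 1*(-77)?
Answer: -276002/10049 ≈ -27.466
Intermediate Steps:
N(T, Z) = 74 + Z (N(T, Z) = -3 + (Z - 1*(-77)) = -3 + (Z + 77) = -3 + (77 + Z) = 74 + Z)
(-14629 + 3889)/(-14924 - 5174) + N(209, Q) = (-14629 + 3889)/(-14924 - 5174) + (74 - 102) = -10740/(-20098) - 28 = -10740*(-1/20098) - 28 = 5370/10049 - 28 = -276002/10049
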